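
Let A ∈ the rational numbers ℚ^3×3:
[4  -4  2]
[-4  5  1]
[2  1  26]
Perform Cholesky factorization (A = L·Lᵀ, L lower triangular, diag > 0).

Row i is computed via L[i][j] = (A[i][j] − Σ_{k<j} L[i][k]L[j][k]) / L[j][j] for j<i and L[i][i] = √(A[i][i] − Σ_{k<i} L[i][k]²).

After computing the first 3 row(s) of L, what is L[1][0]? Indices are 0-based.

Step 1: L[0][0] = √(4) = 2.
  L[1][0] = (-4) / L[0][0] = -2.
Step 2: L[1][1] = √(1) = 1.
  L[2][0] = (2) / L[0][0] = 1.
  L[2][1] = (3) / L[1][1] = 3.
Step 3: L[2][2] = √(16) = 4.

L[1][0] = -2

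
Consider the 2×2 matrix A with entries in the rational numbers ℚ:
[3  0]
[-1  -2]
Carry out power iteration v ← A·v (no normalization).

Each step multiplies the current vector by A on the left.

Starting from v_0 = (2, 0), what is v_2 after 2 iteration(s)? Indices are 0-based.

v_0 = (2, 0).
v_1 = A·v_0 = (6, -2).
v_2 = A·v_1 = (18, -2).

v_2 = (18, -2)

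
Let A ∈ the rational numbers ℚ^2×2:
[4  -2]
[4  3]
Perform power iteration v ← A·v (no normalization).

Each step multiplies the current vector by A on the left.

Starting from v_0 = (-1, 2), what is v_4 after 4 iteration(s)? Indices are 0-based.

v_4 = (76, -1034)

v_0 = (-1, 2).
v_1 = A·v_0 = (-8, 2).
v_2 = A·v_1 = (-36, -26).
v_3 = A·v_2 = (-92, -222).
v_4 = A·v_3 = (76, -1034).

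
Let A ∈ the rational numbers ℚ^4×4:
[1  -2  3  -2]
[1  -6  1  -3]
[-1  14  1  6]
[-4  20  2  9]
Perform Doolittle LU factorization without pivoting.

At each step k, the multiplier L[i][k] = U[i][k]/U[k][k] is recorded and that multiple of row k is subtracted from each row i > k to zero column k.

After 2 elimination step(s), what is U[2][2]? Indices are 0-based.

k=0: U[0][0]=1
  eliminate (1,0): mult=1, new row 1: (0, -4, -2, -1); set L[1][0]=1
  eliminate (2,0): mult=-1, new row 2: (0, 12, 4, 4); set L[2][0]=-1
  eliminate (3,0): mult=-4, new row 3: (0, 12, 14, 1); set L[3][0]=-4
k=1: U[1][1]=-4
  eliminate (2,1): mult=-3, new row 2: (0, 0, -2, 1); set L[2][1]=-3
  eliminate (3,1): mult=-3, new row 3: (0, 0, 8, -2); set L[3][1]=-3

U[2][2] = -2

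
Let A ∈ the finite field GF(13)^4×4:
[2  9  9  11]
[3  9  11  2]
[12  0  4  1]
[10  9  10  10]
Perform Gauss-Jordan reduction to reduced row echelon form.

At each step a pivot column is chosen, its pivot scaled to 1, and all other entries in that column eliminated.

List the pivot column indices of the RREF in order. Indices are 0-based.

pivot columns: 0, 1, 2, 3

step 1: normalize row 0 (÷2) = (1, 11, 11, 12)
  row 1: subtract 3×row0 = (0, 2, 4, 5)
  row 2: subtract 12×row0 = (0, 11, 2, 0)
  row 3: subtract 10×row0 = (0, 3, 4, 7)
step 2: normalize row 1 (÷2) = (0, 1, 2, 9)
  row 0: subtract 11×row1 = (1, 0, 2, 4)
  row 2: subtract 11×row1 = (0, 0, 6, 5)
  row 3: subtract 3×row1 = (0, 0, 11, 6)
step 3: normalize row 2 (÷6) = (0, 0, 1, 3)
  row 0: subtract 2×row2 = (1, 0, 0, 11)
  row 1: subtract 2×row2 = (0, 1, 0, 3)
  row 3: subtract 11×row2 = (0, 0, 0, 12)
step 4: normalize row 3 (÷12) = (0, 0, 0, 1)
  row 0: subtract 11×row3 = (1, 0, 0, 0)
  row 1: subtract 3×row3 = (0, 1, 0, 0)
  row 2: subtract 3×row3 = (0, 0, 1, 0)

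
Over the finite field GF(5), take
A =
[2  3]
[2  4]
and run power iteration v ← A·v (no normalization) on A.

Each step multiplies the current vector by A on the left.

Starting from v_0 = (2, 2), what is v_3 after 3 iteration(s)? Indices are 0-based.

v_3 = (1, 4)

v_0 = (2, 2).
v_1 = A·v_0 = (0, 2).
v_2 = A·v_1 = (1, 3).
v_3 = A·v_2 = (1, 4).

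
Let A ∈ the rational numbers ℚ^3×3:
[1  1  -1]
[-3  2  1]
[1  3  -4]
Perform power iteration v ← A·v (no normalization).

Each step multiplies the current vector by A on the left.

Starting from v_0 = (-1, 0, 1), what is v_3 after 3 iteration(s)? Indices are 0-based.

v_3 = (-14, 27, -86)

v_0 = (-1, 0, 1).
v_1 = A·v_0 = (-2, 4, -5).
v_2 = A·v_1 = (7, 9, 30).
v_3 = A·v_2 = (-14, 27, -86).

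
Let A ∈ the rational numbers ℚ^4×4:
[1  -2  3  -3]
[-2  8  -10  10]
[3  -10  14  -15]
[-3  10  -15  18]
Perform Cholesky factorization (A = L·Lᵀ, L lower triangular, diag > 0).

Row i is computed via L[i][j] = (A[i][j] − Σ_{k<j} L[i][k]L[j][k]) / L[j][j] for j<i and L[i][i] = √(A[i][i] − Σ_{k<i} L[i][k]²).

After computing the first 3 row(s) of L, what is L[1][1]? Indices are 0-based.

L[1][1] = 2

Step 1: L[0][0] = √(1) = 1.
  L[1][0] = (-2) / L[0][0] = -2.
Step 2: L[1][1] = √(4) = 2.
  L[2][0] = (3) / L[0][0] = 3.
  L[2][1] = (-4) / L[1][1] = -2.
Step 3: L[2][2] = √(1) = 1.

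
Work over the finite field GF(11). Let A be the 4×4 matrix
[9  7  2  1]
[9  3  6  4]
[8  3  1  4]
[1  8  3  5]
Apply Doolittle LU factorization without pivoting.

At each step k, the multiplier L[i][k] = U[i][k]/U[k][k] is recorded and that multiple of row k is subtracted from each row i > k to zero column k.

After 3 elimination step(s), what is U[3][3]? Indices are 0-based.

U[3][3] = 7

k=0: U[0][0]=9
  eliminate (1,0): mult=1, new row 1: (0, 7, 4, 3); set L[1][0]=1
  eliminate (2,0): mult=7, new row 2: (0, 9, 9, 8); set L[2][0]=7
  eliminate (3,0): mult=5, new row 3: (0, 6, 4, 0); set L[3][0]=5
k=1: U[1][1]=7
  eliminate (2,1): mult=6, new row 2: (0, 0, 7, 1); set L[2][1]=6
  eliminate (3,1): mult=4, new row 3: (0, 0, 10, 10); set L[3][1]=4
k=2: U[2][2]=7
  eliminate (3,2): mult=3, new row 3: (0, 0, 0, 7); set L[3][2]=3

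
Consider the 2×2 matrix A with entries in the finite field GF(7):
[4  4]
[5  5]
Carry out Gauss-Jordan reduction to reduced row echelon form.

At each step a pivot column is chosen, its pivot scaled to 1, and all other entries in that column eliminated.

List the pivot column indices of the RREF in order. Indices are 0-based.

[1] R0 /= 4  ⇒  (1, 1)
     R1 -= 5·R0  ⇒  (0, 0)
column 1 empty below row 1

pivot columns: 0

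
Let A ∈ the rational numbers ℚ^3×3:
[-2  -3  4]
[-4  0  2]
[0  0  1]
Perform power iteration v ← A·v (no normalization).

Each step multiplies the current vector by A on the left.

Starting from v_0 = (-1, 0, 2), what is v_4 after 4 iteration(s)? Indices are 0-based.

v_4 = (-812, -748, 2)

v_0 = (-1, 0, 2).
v_1 = A·v_0 = (10, 8, 2).
v_2 = A·v_1 = (-36, -36, 2).
v_3 = A·v_2 = (188, 148, 2).
v_4 = A·v_3 = (-812, -748, 2).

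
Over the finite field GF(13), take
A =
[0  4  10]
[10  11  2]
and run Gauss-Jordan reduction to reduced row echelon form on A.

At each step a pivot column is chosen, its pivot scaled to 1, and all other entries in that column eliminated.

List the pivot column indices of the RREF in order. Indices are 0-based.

pivot(0,0): swap R0↔R1
pivot(0,0)=10: scale R0 → (1, 5, 8)
pivot(1,1)=4: scale R1 → (0, 1, 9)
  clear (0,1): R0 −= (5)R1 → (1, 0, 2)

pivot columns: 0, 1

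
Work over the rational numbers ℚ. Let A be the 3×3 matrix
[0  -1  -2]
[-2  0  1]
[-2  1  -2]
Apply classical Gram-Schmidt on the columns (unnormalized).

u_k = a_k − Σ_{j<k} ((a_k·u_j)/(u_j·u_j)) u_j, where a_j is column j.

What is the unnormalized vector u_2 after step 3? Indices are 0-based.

u_2 = (-5/3, 5/3, -5/3)

Step 1: u_0 = a_0 = (0, -2, -2).
Step 2: u_1 = a_1 − (-1/4)·u_0 = (-1, -1/2, 1/2).
Step 3: u_2 = a_2 − (1/4)·u_0 − (1/3)·u_1 = (-5/3, 5/3, -5/3).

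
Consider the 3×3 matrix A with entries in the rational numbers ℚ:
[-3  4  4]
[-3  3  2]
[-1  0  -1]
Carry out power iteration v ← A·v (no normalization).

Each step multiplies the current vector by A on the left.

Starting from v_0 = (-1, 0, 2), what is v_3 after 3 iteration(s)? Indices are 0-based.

v_0 = (-1, 0, 2).
v_1 = A·v_0 = (11, 7, -1).
v_2 = A·v_1 = (-9, -14, -10).
v_3 = A·v_2 = (-69, -35, 19).

v_3 = (-69, -35, 19)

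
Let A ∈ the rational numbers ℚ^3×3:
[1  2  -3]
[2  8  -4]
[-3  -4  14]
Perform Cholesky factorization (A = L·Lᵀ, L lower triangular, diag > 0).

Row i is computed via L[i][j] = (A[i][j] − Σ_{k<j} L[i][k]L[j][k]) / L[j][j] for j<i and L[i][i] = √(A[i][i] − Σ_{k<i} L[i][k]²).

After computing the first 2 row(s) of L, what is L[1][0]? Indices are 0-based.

L[1][0] = 2

Step 1: L[0][0] = √(1) = 1.
  L[1][0] = (2) / L[0][0] = 2.
Step 2: L[1][1] = √(4) = 2.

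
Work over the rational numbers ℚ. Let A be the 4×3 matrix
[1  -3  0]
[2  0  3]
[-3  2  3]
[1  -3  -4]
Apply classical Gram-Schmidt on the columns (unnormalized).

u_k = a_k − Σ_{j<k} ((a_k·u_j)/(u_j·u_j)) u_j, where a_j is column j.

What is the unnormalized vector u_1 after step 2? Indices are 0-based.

Step 1: u_0 = a_0 = (1, 2, -3, 1).
Step 2: u_1 = a_1 − (-4/5)·u_0 = (-11/5, 8/5, -2/5, -11/5).

u_1 = (-11/5, 8/5, -2/5, -11/5)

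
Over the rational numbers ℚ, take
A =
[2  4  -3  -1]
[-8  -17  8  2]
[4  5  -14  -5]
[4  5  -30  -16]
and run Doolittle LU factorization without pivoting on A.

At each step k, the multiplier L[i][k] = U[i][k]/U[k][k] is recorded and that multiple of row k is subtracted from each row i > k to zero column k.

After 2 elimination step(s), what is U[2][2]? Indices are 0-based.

Step 1: pivot at (0,0) is 2.
  row1 ← row1 − (-4)·row0  ⇒  L[1][0]=-4, U row1=(0, -1, -4, -2)
  row2 ← row2 − (2)·row0  ⇒  L[2][0]=2, U row2=(0, -3, -8, -3)
  row3 ← row3 − (2)·row0  ⇒  L[3][0]=2, U row3=(0, -3, -24, -14)
Step 2: pivot at (1,1) is -1.
  row2 ← row2 − (3)·row1  ⇒  L[2][1]=3, U row2=(0, 0, 4, 3)
  row3 ← row3 − (3)·row1  ⇒  L[3][1]=3, U row3=(0, 0, -12, -8)

U[2][2] = 4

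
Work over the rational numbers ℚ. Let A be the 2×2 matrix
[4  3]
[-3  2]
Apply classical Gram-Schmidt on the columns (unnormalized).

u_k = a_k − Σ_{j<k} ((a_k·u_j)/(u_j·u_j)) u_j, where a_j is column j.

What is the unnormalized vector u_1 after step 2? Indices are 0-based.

u_1 = (51/25, 68/25)

Step 1: u_0 = a_0 = (4, -3).
Step 2: u_1 = a_1 − (6/25)·u_0 = (51/25, 68/25).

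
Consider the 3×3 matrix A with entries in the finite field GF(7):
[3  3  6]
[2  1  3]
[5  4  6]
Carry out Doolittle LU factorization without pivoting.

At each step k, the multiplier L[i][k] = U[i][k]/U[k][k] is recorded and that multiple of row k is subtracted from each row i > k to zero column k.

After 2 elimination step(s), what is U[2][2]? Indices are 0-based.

Step 1: pivot at (0,0) is 3.
  row1 ← row1 − (3)·row0  ⇒  L[1][0]=3, U row1=(0, 6, 6)
  row2 ← row2 − (4)·row0  ⇒  L[2][0]=4, U row2=(0, 6, 3)
Step 2: pivot at (1,1) is 6.
  row2 ← row2 − (1)·row1  ⇒  L[2][1]=1, U row2=(0, 0, 4)

U[2][2] = 4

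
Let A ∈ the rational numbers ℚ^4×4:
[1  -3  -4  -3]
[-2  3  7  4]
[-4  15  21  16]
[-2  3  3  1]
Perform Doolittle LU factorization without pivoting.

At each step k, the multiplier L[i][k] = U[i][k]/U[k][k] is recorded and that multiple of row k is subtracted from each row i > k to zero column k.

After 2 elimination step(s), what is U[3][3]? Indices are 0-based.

U[3][3] = -3

Step 1: pivot at (0,0) is 1.
  row1 ← row1 − (-2)·row0  ⇒  L[1][0]=-2, U row1=(0, -3, -1, -2)
  row2 ← row2 − (-4)·row0  ⇒  L[2][0]=-4, U row2=(0, 3, 5, 4)
  row3 ← row3 − (-2)·row0  ⇒  L[3][0]=-2, U row3=(0, -3, -5, -5)
Step 2: pivot at (1,1) is -3.
  row2 ← row2 − (-1)·row1  ⇒  L[2][1]=-1, U row2=(0, 0, 4, 2)
  row3 ← row3 − (1)·row1  ⇒  L[3][1]=1, U row3=(0, 0, -4, -3)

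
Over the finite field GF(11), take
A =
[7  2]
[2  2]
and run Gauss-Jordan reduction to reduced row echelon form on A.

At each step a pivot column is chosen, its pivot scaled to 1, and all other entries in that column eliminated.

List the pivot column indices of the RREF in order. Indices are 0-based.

pivot columns: 0, 1

pivot(0,0)=7: scale R0 → (1, 5)
  clear (1,0): R1 −= (2)R0 → (0, 3)
pivot(1,1)=3: scale R1 → (0, 1)
  clear (0,1): R0 −= (5)R1 → (1, 0)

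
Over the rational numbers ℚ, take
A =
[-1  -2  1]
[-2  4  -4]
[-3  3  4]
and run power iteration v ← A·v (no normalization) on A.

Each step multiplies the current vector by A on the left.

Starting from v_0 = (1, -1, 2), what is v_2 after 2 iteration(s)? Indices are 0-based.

v_2 = (27, -70, -43)

v_0 = (1, -1, 2).
v_1 = A·v_0 = (3, -14, 2).
v_2 = A·v_1 = (27, -70, -43).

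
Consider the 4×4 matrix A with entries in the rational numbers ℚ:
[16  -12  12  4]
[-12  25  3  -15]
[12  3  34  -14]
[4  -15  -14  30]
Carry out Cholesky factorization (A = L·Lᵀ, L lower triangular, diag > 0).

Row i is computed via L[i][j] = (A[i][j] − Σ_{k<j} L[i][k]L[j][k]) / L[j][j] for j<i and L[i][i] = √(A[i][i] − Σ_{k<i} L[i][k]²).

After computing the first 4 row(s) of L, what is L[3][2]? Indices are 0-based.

Step 1: L[0][0] = √(16) = 4.
  L[1][0] = (-12) / L[0][0] = -3.
Step 2: L[1][1] = √(16) = 4.
  L[2][0] = (12) / L[0][0] = 3.
  L[2][1] = (12) / L[1][1] = 3.
Step 3: L[2][2] = √(16) = 4.
  L[3][0] = (4) / L[0][0] = 1.
  L[3][1] = (-12) / L[1][1] = -3.
  L[3][2] = (-8) / L[2][2] = -2.
Step 4: L[3][3] = √(16) = 4.

L[3][2] = -2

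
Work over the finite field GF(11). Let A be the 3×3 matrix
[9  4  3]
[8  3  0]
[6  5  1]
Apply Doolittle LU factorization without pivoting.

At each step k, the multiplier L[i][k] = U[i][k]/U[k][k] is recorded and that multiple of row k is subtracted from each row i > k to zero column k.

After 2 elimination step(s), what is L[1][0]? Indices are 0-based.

L[1][0] = 7

[col 0] pivot 9
  R1 -= 7*R0 → (0, 8, 1)  (L[1][0] := 7)
  R2 -= 8*R0 → (0, 6, 10)  (L[2][0] := 8)
[col 1] pivot 8
  R2 -= 9*R1 → (0, 0, 1)  (L[2][1] := 9)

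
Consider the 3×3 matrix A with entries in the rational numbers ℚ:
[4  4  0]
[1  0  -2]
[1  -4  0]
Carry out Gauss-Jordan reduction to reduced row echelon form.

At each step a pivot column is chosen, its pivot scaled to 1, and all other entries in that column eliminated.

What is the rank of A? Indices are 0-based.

pivot(0,0)=4: scale R0 → (1, 1, 0)
  clear (1,0): R1 −= (1)R0 → (0, -1, -2)
  clear (2,0): R2 −= (1)R0 → (0, -5, 0)
pivot(1,1)=-1: scale R1 → (0, 1, 2)
  clear (0,1): R0 −= (1)R1 → (1, 0, -2)
  clear (2,1): R2 −= (-5)R1 → (0, 0, 10)
pivot(2,2)=10: scale R2 → (0, 0, 1)
  clear (0,2): R0 −= (-2)R2 → (1, 0, 0)
  clear (1,2): R1 −= (2)R2 → (0, 1, 0)

rank = 3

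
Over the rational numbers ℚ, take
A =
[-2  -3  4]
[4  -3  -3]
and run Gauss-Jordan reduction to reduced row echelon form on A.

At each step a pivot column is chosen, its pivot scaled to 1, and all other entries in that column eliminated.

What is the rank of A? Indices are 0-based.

rank = 2

pivot(0,0)=-2: scale R0 → (1, 3/2, -2)
  clear (1,0): R1 −= (4)R0 → (0, -9, 5)
pivot(1,1)=-9: scale R1 → (0, 1, -5/9)
  clear (0,1): R0 −= (3/2)R1 → (1, 0, -7/6)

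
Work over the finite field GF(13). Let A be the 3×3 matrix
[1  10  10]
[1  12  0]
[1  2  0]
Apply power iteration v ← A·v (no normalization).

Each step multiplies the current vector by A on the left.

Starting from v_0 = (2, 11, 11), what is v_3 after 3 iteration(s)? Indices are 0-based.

v_0 = (2, 11, 11).
v_1 = A·v_0 = (1, 4, 11).
v_2 = A·v_1 = (8, 10, 9).
v_3 = A·v_2 = (3, 11, 2).

v_3 = (3, 11, 2)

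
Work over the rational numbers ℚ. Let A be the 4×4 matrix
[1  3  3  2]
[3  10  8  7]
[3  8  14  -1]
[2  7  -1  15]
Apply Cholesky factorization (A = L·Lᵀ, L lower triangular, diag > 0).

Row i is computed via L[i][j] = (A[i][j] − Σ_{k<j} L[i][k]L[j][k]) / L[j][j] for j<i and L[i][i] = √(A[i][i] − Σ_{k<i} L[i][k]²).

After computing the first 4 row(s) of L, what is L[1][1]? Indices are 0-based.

L[1][1] = 1

Step 1: L[0][0] = √(1) = 1.
  L[1][0] = (3) / L[0][0] = 3.
Step 2: L[1][1] = √(1) = 1.
  L[2][0] = (3) / L[0][0] = 3.
  L[2][1] = (-1) / L[1][1] = -1.
Step 3: L[2][2] = √(4) = 2.
  L[3][0] = (2) / L[0][0] = 2.
  L[3][1] = (1) / L[1][1] = 1.
  L[3][2] = (-6) / L[2][2] = -3.
Step 4: L[3][3] = √(1) = 1.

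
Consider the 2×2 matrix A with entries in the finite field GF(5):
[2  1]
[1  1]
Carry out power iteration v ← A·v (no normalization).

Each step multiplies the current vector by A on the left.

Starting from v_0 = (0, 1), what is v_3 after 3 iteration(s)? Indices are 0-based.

v_3 = (3, 0)

v_0 = (0, 1).
v_1 = A·v_0 = (1, 1).
v_2 = A·v_1 = (3, 2).
v_3 = A·v_2 = (3, 0).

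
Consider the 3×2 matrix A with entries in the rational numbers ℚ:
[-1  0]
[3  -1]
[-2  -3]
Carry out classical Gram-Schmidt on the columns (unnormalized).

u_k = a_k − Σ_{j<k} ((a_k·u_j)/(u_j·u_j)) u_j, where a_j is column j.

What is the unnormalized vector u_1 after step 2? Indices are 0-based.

Step 1: u_0 = a_0 = (-1, 3, -2).
Step 2: u_1 = a_1 − (3/14)·u_0 = (3/14, -23/14, -18/7).

u_1 = (3/14, -23/14, -18/7)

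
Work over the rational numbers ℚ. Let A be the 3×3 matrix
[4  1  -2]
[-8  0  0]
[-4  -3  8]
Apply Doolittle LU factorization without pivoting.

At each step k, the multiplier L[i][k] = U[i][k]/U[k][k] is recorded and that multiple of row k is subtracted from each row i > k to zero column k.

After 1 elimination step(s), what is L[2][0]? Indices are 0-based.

Step 1: pivot at (0,0) is 4.
  row1 ← row1 − (-2)·row0  ⇒  L[1][0]=-2, U row1=(0, 2, -4)
  row2 ← row2 − (-1)·row0  ⇒  L[2][0]=-1, U row2=(0, -2, 6)

L[2][0] = -1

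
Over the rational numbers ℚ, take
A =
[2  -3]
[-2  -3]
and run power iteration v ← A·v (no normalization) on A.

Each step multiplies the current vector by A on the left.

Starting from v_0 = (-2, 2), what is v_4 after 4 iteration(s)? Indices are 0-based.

v_0 = (-2, 2).
v_1 = A·v_0 = (-10, -2).
v_2 = A·v_1 = (-14, 26).
v_3 = A·v_2 = (-106, -50).
v_4 = A·v_3 = (-62, 362).

v_4 = (-62, 362)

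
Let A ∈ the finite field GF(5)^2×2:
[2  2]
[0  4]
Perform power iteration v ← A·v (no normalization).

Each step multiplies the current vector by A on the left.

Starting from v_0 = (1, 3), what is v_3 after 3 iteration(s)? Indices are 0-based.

v_3 = (1, 2)

v_0 = (1, 3).
v_1 = A·v_0 = (3, 2).
v_2 = A·v_1 = (0, 3).
v_3 = A·v_2 = (1, 2).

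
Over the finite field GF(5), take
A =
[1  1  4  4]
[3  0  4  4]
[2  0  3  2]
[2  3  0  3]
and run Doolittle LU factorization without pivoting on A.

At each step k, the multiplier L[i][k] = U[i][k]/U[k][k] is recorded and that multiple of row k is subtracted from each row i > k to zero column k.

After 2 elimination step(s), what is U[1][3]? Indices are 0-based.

Step 1: pivot at (0,0) is 1.
  row1 ← row1 − (3)·row0  ⇒  L[1][0]=3, U row1=(0, 2, 2, 2)
  row2 ← row2 − (2)·row0  ⇒  L[2][0]=2, U row2=(0, 3, 0, 4)
  row3 ← row3 − (2)·row0  ⇒  L[3][0]=2, U row3=(0, 1, 2, 0)
Step 2: pivot at (1,1) is 2.
  row2 ← row2 − (4)·row1  ⇒  L[2][1]=4, U row2=(0, 0, 2, 1)
  row3 ← row3 − (3)·row1  ⇒  L[3][1]=3, U row3=(0, 0, 1, 4)

U[1][3] = 2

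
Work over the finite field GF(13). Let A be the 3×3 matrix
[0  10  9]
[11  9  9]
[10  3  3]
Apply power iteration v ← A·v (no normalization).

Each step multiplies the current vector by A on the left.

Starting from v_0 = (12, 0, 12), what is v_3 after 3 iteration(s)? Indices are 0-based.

v_3 = (7, 10, 2)

v_0 = (12, 0, 12).
v_1 = A·v_0 = (4, 6, 0).
v_2 = A·v_1 = (8, 7, 6).
v_3 = A·v_2 = (7, 10, 2).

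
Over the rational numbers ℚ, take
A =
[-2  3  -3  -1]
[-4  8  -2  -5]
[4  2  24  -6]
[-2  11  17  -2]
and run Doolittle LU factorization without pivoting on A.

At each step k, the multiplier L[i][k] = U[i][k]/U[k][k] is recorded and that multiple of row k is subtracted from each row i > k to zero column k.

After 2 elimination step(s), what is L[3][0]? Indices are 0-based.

L[3][0] = 1

Step 1: pivot at (0,0) is -2.
  row1 ← row1 − (2)·row0  ⇒  L[1][0]=2, U row1=(0, 2, 4, -3)
  row2 ← row2 − (-2)·row0  ⇒  L[2][0]=-2, U row2=(0, 8, 18, -8)
  row3 ← row3 − (1)·row0  ⇒  L[3][0]=1, U row3=(0, 8, 20, -1)
Step 2: pivot at (1,1) is 2.
  row2 ← row2 − (4)·row1  ⇒  L[2][1]=4, U row2=(0, 0, 2, 4)
  row3 ← row3 − (4)·row1  ⇒  L[3][1]=4, U row3=(0, 0, 4, 11)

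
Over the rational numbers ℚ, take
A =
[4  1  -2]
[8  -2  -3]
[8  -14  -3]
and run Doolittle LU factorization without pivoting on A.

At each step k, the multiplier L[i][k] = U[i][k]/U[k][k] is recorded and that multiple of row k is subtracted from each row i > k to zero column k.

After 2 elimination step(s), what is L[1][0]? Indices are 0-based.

[col 0] pivot 4
  R1 -= 2*R0 → (0, -4, 1)  (L[1][0] := 2)
  R2 -= 2*R0 → (0, -16, 1)  (L[2][0] := 2)
[col 1] pivot -4
  R2 -= 4*R1 → (0, 0, -3)  (L[2][1] := 4)

L[1][0] = 2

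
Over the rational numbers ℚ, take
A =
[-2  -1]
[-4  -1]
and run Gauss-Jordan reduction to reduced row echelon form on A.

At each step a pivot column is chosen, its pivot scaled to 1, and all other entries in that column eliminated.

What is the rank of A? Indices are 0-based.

rank = 2

step 1: normalize row 0 (÷-2) = (1, 1/2)
  row 1: subtract -4×row0 = (0, 1)
step 2: normalize row 1 (÷1) = (0, 1)
  row 0: subtract 1/2×row1 = (1, 0)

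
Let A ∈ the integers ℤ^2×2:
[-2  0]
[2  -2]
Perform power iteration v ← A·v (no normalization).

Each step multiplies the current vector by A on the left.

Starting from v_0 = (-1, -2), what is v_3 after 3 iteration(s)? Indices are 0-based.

v_3 = (8, -8)

v_0 = (-1, -2).
v_1 = A·v_0 = (2, 2).
v_2 = A·v_1 = (-4, 0).
v_3 = A·v_2 = (8, -8).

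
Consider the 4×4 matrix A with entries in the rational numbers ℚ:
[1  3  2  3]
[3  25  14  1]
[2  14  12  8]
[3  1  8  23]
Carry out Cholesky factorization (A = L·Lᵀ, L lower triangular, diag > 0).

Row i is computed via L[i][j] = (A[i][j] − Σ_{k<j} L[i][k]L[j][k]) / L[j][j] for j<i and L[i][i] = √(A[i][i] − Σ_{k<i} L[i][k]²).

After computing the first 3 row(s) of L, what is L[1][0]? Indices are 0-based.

Step 1: L[0][0] = √(1) = 1.
  L[1][0] = (3) / L[0][0] = 3.
Step 2: L[1][1] = √(16) = 4.
  L[2][0] = (2) / L[0][0] = 2.
  L[2][1] = (8) / L[1][1] = 2.
Step 3: L[2][2] = √(4) = 2.

L[1][0] = 3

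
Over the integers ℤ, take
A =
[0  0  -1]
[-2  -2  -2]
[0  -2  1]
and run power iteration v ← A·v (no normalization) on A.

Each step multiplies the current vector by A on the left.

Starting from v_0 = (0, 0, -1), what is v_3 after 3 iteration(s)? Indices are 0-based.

v_0 = (0, 0, -1).
v_1 = A·v_0 = (1, 2, -1).
v_2 = A·v_1 = (1, -4, -5).
v_3 = A·v_2 = (5, 16, 3).

v_3 = (5, 16, 3)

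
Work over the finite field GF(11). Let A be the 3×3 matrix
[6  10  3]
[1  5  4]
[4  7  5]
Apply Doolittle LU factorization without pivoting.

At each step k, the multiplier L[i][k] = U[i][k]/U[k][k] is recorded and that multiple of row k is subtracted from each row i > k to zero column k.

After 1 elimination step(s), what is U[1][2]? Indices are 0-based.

U[1][2] = 9

k=0: U[0][0]=6
  eliminate (1,0): mult=2, new row 1: (0, 7, 9); set L[1][0]=2
  eliminate (2,0): mult=8, new row 2: (0, 4, 3); set L[2][0]=8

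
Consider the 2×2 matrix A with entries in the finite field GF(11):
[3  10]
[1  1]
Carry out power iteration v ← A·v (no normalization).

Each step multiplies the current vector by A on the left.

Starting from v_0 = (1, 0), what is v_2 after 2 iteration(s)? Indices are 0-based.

v_0 = (1, 0).
v_1 = A·v_0 = (3, 1).
v_2 = A·v_1 = (8, 4).

v_2 = (8, 4)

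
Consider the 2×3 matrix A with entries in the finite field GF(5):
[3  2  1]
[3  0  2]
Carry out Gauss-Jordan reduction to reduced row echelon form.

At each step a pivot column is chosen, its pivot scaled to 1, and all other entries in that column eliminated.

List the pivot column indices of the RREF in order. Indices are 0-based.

pivot columns: 0, 1

step 1: normalize row 0 (÷3) = (1, 4, 2)
  row 1: subtract 3×row0 = (0, 3, 1)
step 2: normalize row 1 (÷3) = (0, 1, 2)
  row 0: subtract 4×row1 = (1, 0, 4)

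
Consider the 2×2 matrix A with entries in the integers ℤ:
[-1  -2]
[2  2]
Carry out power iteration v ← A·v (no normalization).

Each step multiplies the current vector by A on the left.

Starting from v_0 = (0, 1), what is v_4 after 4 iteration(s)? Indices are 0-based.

v_0 = (0, 1).
v_1 = A·v_0 = (-2, 2).
v_2 = A·v_1 = (-2, 0).
v_3 = A·v_2 = (2, -4).
v_4 = A·v_3 = (6, -4).

v_4 = (6, -4)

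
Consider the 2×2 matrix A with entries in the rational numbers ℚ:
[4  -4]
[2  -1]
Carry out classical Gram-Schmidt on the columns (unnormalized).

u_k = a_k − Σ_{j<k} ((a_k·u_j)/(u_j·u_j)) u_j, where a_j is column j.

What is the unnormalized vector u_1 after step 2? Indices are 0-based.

Step 1: u_0 = a_0 = (4, 2).
Step 2: u_1 = a_1 − (-9/10)·u_0 = (-2/5, 4/5).

u_1 = (-2/5, 4/5)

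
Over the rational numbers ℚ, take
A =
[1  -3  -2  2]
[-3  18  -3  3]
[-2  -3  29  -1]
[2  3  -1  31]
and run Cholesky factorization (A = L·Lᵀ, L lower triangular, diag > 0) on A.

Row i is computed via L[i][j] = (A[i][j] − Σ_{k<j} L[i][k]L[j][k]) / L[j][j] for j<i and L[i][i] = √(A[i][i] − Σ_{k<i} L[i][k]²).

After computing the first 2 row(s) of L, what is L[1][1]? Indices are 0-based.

L[1][1] = 3

Step 1: L[0][0] = √(1) = 1.
  L[1][0] = (-3) / L[0][0] = -3.
Step 2: L[1][1] = √(9) = 3.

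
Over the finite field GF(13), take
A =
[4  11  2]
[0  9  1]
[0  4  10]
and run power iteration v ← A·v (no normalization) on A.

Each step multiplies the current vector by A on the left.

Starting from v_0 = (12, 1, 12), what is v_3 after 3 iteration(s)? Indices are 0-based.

v_3 = (1, 7, 10)

v_0 = (12, 1, 12).
v_1 = A·v_0 = (5, 8, 7).
v_2 = A·v_1 = (5, 1, 11).
v_3 = A·v_2 = (1, 7, 10).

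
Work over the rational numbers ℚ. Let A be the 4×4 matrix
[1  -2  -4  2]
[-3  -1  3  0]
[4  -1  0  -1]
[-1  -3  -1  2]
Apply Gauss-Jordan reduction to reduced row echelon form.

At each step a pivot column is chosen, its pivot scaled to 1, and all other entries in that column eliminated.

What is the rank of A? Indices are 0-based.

rank = 4

step 1: normalize row 0 (÷1) = (1, -2, -4, 2)
  row 1: subtract -3×row0 = (0, -7, -9, 6)
  row 2: subtract 4×row0 = (0, 7, 16, -9)
  row 3: subtract -1×row0 = (0, -5, -5, 4)
step 2: normalize row 1 (÷-7) = (0, 1, 9/7, -6/7)
  row 0: subtract -2×row1 = (1, 0, -10/7, 2/7)
  row 2: subtract 7×row1 = (0, 0, 7, -3)
  row 3: subtract -5×row1 = (0, 0, 10/7, -2/7)
step 3: normalize row 2 (÷7) = (0, 0, 1, -3/7)
  row 0: subtract -10/7×row2 = (1, 0, 0, -16/49)
  row 1: subtract 9/7×row2 = (0, 1, 0, -15/49)
  row 3: subtract 10/7×row2 = (0, 0, 0, 16/49)
step 4: normalize row 3 (÷16/49) = (0, 0, 0, 1)
  row 0: subtract -16/49×row3 = (1, 0, 0, 0)
  row 1: subtract -15/49×row3 = (0, 1, 0, 0)
  row 2: subtract -3/7×row3 = (0, 0, 1, 0)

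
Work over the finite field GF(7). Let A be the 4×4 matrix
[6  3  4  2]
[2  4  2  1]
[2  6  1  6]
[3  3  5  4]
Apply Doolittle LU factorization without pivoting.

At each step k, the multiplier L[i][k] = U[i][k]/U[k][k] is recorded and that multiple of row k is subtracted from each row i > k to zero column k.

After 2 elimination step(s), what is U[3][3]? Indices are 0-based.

U[3][3] = 4

k=0: U[0][0]=6
  eliminate (1,0): mult=5, new row 1: (0, 3, 3, 5); set L[1][0]=5
  eliminate (2,0): mult=5, new row 2: (0, 5, 2, 3); set L[2][0]=5
  eliminate (3,0): mult=4, new row 3: (0, 5, 3, 3); set L[3][0]=4
k=1: U[1][1]=3
  eliminate (2,1): mult=4, new row 2: (0, 0, 4, 4); set L[2][1]=4
  eliminate (3,1): mult=4, new row 3: (0, 0, 5, 4); set L[3][1]=4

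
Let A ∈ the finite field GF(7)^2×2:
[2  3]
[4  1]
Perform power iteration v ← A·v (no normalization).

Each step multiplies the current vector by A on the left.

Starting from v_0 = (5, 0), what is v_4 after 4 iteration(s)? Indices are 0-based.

v_4 = (0, 4)

v_0 = (5, 0).
v_1 = A·v_0 = (3, 6).
v_2 = A·v_1 = (3, 4).
v_3 = A·v_2 = (4, 2).
v_4 = A·v_3 = (0, 4).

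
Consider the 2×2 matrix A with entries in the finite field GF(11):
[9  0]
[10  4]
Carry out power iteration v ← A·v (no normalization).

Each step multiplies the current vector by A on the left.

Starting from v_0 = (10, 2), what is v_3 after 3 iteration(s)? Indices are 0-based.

v_0 = (10, 2).
v_1 = A·v_0 = (2, 9).
v_2 = A·v_1 = (7, 1).
v_3 = A·v_2 = (8, 8).

v_3 = (8, 8)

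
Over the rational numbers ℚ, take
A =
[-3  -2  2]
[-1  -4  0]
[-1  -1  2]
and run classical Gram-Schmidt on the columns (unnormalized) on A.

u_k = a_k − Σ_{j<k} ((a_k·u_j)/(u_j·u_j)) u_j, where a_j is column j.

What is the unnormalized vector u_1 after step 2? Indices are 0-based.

u_1 = (1, -3, 0)

Step 1: u_0 = a_0 = (-3, -1, -1).
Step 2: u_1 = a_1 − (1)·u_0 = (1, -3, 0).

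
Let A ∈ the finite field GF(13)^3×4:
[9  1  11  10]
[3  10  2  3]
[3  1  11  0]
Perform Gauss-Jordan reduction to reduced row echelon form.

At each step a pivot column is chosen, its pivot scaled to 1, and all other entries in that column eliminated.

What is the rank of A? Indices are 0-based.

rank = 3

pivot(0,0)=9: scale R0 → (1, 3, 7, 4)
  clear (1,0): R1 −= (3)R0 → (0, 1, 7, 4)
  clear (2,0): R2 −= (3)R0 → (0, 5, 3, 1)
pivot(1,1)=1: scale R1 → (0, 1, 7, 4)
  clear (0,1): R0 −= (3)R1 → (1, 0, 12, 5)
  clear (2,1): R2 −= (5)R1 → (0, 0, 7, 7)
pivot(2,2)=7: scale R2 → (0, 0, 1, 1)
  clear (0,2): R0 −= (12)R2 → (1, 0, 0, 6)
  clear (1,2): R1 −= (7)R2 → (0, 1, 0, 10)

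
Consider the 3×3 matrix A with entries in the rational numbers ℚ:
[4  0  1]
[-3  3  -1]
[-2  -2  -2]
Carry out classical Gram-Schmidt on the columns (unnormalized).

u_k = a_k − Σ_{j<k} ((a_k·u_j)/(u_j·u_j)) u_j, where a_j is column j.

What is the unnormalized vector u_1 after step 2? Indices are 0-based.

u_1 = (20/29, 72/29, -68/29)

Step 1: u_0 = a_0 = (4, -3, -2).
Step 2: u_1 = a_1 − (-5/29)·u_0 = (20/29, 72/29, -68/29).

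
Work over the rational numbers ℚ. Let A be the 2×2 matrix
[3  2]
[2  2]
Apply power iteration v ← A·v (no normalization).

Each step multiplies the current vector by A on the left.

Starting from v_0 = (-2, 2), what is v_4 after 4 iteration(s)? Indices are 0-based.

v_0 = (-2, 2).
v_1 = A·v_0 = (-2, 0).
v_2 = A·v_1 = (-6, -4).
v_3 = A·v_2 = (-26, -20).
v_4 = A·v_3 = (-118, -92).

v_4 = (-118, -92)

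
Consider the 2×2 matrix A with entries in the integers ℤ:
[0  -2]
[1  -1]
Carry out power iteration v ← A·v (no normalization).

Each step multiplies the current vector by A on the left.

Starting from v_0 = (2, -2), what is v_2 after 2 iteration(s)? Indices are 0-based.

v_0 = (2, -2).
v_1 = A·v_0 = (4, 4).
v_2 = A·v_1 = (-8, 0).

v_2 = (-8, 0)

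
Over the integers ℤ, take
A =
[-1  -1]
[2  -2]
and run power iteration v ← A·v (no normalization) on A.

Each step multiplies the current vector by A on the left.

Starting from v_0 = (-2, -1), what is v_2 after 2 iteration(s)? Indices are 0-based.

v_0 = (-2, -1).
v_1 = A·v_0 = (3, -2).
v_2 = A·v_1 = (-1, 10).

v_2 = (-1, 10)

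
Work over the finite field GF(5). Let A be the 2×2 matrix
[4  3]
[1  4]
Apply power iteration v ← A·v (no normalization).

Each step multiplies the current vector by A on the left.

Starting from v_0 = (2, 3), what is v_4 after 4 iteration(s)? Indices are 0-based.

v_4 = (2, 2)

v_0 = (2, 3).
v_1 = A·v_0 = (2, 4).
v_2 = A·v_1 = (0, 3).
v_3 = A·v_2 = (4, 2).
v_4 = A·v_3 = (2, 2).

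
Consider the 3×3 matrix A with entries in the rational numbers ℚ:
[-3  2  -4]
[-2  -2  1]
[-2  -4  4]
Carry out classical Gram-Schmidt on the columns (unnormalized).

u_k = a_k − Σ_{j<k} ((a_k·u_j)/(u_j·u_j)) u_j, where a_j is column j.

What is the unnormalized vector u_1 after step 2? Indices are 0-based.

Step 1: u_0 = a_0 = (-3, -2, -2).
Step 2: u_1 = a_1 − (6/17)·u_0 = (52/17, -22/17, -56/17).

u_1 = (52/17, -22/17, -56/17)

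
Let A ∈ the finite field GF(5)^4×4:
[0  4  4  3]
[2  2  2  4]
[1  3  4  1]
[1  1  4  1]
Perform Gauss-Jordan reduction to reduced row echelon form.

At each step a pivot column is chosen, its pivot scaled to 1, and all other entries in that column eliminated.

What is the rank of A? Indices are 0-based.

pivot(0,0): swap R0↔R1
pivot(0,0)=2: scale R0 → (1, 1, 1, 2)
  clear (2,0): R2 −= (1)R0 → (0, 2, 3, 4)
  clear (3,0): R3 −= (1)R0 → (0, 0, 3, 4)
pivot(1,1)=4: scale R1 → (0, 1, 1, 2)
  clear (0,1): R0 −= (1)R1 → (1, 0, 0, 0)
  clear (2,1): R2 −= (2)R1 → (0, 0, 1, 0)
pivot(2,2)=1: scale R2 → (0, 0, 1, 0)
  clear (1,2): R1 −= (1)R2 → (0, 1, 0, 2)
  clear (3,2): R3 −= (3)R2 → (0, 0, 0, 4)
pivot(3,3)=4: scale R3 → (0, 0, 0, 1)
  clear (1,3): R1 −= (2)R3 → (0, 1, 0, 0)

rank = 4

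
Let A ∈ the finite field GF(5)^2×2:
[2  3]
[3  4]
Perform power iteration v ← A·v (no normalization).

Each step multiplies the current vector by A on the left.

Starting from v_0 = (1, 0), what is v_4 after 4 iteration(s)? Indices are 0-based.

v_0 = (1, 0).
v_1 = A·v_0 = (2, 3).
v_2 = A·v_1 = (3, 3).
v_3 = A·v_2 = (0, 1).
v_4 = A·v_3 = (3, 4).

v_4 = (3, 4)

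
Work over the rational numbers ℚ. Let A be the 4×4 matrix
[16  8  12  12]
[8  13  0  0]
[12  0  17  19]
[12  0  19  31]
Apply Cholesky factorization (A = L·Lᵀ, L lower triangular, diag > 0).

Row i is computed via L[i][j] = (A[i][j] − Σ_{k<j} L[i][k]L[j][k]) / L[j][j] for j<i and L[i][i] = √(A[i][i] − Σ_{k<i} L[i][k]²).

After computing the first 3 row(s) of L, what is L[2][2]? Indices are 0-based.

L[2][2] = 2

Step 1: L[0][0] = √(16) = 4.
  L[1][0] = (8) / L[0][0] = 2.
Step 2: L[1][1] = √(9) = 3.
  L[2][0] = (12) / L[0][0] = 3.
  L[2][1] = (-6) / L[1][1] = -2.
Step 3: L[2][2] = √(4) = 2.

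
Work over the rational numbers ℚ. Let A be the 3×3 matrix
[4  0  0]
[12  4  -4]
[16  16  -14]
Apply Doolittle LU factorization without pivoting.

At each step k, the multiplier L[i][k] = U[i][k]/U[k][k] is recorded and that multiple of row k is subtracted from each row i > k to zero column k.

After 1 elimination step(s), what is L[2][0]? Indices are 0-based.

Step 1: pivot at (0,0) is 4.
  row1 ← row1 − (3)·row0  ⇒  L[1][0]=3, U row1=(0, 4, -4)
  row2 ← row2 − (4)·row0  ⇒  L[2][0]=4, U row2=(0, 16, -14)

L[2][0] = 4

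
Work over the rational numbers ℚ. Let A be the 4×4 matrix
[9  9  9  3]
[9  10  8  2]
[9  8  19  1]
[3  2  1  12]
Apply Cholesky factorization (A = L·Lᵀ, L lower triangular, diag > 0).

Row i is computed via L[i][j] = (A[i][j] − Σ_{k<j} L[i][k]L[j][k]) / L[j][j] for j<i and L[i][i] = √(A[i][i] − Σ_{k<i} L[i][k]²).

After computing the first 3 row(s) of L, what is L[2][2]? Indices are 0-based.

L[2][2] = 3

Step 1: L[0][0] = √(9) = 3.
  L[1][0] = (9) / L[0][0] = 3.
Step 2: L[1][1] = √(1) = 1.
  L[2][0] = (9) / L[0][0] = 3.
  L[2][1] = (-1) / L[1][1] = -1.
Step 3: L[2][2] = √(9) = 3.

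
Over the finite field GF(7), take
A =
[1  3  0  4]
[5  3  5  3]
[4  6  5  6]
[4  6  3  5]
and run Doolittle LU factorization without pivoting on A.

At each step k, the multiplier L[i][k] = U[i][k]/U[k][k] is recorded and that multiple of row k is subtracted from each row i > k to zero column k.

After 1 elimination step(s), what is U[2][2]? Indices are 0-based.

k=0: U[0][0]=1
  eliminate (1,0): mult=5, new row 1: (0, 2, 5, 4); set L[1][0]=5
  eliminate (2,0): mult=4, new row 2: (0, 1, 5, 4); set L[2][0]=4
  eliminate (3,0): mult=4, new row 3: (0, 1, 3, 3); set L[3][0]=4

U[2][2] = 5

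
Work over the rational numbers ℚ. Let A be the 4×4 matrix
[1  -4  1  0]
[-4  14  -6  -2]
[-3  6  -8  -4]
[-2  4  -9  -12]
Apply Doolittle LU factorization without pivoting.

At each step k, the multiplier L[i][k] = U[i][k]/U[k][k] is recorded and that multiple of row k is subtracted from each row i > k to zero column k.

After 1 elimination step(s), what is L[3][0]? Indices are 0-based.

L[3][0] = -2

k=0: U[0][0]=1
  eliminate (1,0): mult=-4, new row 1: (0, -2, -2, -2); set L[1][0]=-4
  eliminate (2,0): mult=-3, new row 2: (0, -6, -5, -4); set L[2][0]=-3
  eliminate (3,0): mult=-2, new row 3: (0, -4, -7, -12); set L[3][0]=-2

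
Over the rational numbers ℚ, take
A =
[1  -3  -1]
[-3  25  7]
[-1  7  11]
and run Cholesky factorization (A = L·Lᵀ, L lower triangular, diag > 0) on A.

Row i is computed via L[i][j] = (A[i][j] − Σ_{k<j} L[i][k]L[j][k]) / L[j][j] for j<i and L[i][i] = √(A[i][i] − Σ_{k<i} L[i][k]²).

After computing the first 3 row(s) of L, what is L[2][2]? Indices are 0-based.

Step 1: L[0][0] = √(1) = 1.
  L[1][0] = (-3) / L[0][0] = -3.
Step 2: L[1][1] = √(16) = 4.
  L[2][0] = (-1) / L[0][0] = -1.
  L[2][1] = (4) / L[1][1] = 1.
Step 3: L[2][2] = √(9) = 3.

L[2][2] = 3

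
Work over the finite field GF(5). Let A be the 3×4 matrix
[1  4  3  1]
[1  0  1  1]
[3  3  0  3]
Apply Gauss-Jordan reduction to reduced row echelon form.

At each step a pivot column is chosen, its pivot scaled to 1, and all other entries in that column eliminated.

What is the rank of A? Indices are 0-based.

rank = 3

step 1: normalize row 0 (÷1) = (1, 4, 3, 1)
  row 1: subtract 1×row0 = (0, 1, 3, 0)
  row 2: subtract 3×row0 = (0, 1, 1, 0)
step 2: normalize row 1 (÷1) = (0, 1, 3, 0)
  row 0: subtract 4×row1 = (1, 0, 1, 1)
  row 2: subtract 1×row1 = (0, 0, 3, 0)
step 3: normalize row 2 (÷3) = (0, 0, 1, 0)
  row 0: subtract 1×row2 = (1, 0, 0, 1)
  row 1: subtract 3×row2 = (0, 1, 0, 0)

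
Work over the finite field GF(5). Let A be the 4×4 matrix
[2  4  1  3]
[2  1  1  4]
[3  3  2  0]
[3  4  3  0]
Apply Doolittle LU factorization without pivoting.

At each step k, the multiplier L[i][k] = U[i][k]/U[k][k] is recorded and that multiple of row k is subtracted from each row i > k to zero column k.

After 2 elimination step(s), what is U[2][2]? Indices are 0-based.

U[2][2] = 3

Step 1: pivot at (0,0) is 2.
  row1 ← row1 − (1)·row0  ⇒  L[1][0]=1, U row1=(0, 2, 0, 1)
  row2 ← row2 − (4)·row0  ⇒  L[2][0]=4, U row2=(0, 2, 3, 3)
  row3 ← row3 − (4)·row0  ⇒  L[3][0]=4, U row3=(0, 3, 4, 3)
Step 2: pivot at (1,1) is 2.
  row2 ← row2 − (1)·row1  ⇒  L[2][1]=1, U row2=(0, 0, 3, 2)
  row3 ← row3 − (4)·row1  ⇒  L[3][1]=4, U row3=(0, 0, 4, 4)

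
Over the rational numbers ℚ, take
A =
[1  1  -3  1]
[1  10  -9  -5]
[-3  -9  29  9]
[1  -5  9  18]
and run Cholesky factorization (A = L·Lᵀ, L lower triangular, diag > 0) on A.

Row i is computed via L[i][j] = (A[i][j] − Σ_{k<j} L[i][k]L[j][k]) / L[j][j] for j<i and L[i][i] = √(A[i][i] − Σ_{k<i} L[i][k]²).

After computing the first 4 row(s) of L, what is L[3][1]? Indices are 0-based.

L[3][1] = -2

Step 1: L[0][0] = √(1) = 1.
  L[1][0] = (1) / L[0][0] = 1.
Step 2: L[1][1] = √(9) = 3.
  L[2][0] = (-3) / L[0][0] = -3.
  L[2][1] = (-6) / L[1][1] = -2.
Step 3: L[2][2] = √(16) = 4.
  L[3][0] = (1) / L[0][0] = 1.
  L[3][1] = (-6) / L[1][1] = -2.
  L[3][2] = (8) / L[2][2] = 2.
Step 4: L[3][3] = √(9) = 3.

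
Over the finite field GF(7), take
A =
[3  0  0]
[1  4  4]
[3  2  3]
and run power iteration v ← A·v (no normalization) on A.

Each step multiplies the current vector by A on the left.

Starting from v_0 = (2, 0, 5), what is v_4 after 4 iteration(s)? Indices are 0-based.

v_4 = (1, 1, 0)

v_0 = (2, 0, 5).
v_1 = A·v_0 = (6, 1, 0).
v_2 = A·v_1 = (4, 3, 6).
v_3 = A·v_2 = (5, 5, 1).
v_4 = A·v_3 = (1, 1, 0).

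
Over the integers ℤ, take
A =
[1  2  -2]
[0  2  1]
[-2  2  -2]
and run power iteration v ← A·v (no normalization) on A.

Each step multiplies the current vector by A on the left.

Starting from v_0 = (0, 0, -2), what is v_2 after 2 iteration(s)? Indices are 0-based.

v_2 = (-8, 0, -20)

v_0 = (0, 0, -2).
v_1 = A·v_0 = (4, -2, 4).
v_2 = A·v_1 = (-8, 0, -20).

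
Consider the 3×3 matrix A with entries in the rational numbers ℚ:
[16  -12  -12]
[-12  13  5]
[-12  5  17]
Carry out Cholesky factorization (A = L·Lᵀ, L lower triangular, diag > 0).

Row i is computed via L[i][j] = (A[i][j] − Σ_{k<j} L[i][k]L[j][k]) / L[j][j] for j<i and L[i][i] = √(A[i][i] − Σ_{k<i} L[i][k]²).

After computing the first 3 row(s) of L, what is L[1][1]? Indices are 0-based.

Step 1: L[0][0] = √(16) = 4.
  L[1][0] = (-12) / L[0][0] = -3.
Step 2: L[1][1] = √(4) = 2.
  L[2][0] = (-12) / L[0][0] = -3.
  L[2][1] = (-4) / L[1][1] = -2.
Step 3: L[2][2] = √(4) = 2.

L[1][1] = 2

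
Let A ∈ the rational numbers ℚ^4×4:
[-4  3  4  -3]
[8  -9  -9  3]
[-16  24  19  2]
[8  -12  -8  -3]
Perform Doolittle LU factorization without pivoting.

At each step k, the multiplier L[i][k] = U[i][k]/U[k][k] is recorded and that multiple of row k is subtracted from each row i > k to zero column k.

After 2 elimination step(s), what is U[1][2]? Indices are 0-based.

U[1][2] = -1

k=0: U[0][0]=-4
  eliminate (1,0): mult=-2, new row 1: (0, -3, -1, -3); set L[1][0]=-2
  eliminate (2,0): mult=4, new row 2: (0, 12, 3, 14); set L[2][0]=4
  eliminate (3,0): mult=-2, new row 3: (0, -6, 0, -9); set L[3][0]=-2
k=1: U[1][1]=-3
  eliminate (2,1): mult=-4, new row 2: (0, 0, -1, 2); set L[2][1]=-4
  eliminate (3,1): mult=2, new row 3: (0, 0, 2, -3); set L[3][1]=2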